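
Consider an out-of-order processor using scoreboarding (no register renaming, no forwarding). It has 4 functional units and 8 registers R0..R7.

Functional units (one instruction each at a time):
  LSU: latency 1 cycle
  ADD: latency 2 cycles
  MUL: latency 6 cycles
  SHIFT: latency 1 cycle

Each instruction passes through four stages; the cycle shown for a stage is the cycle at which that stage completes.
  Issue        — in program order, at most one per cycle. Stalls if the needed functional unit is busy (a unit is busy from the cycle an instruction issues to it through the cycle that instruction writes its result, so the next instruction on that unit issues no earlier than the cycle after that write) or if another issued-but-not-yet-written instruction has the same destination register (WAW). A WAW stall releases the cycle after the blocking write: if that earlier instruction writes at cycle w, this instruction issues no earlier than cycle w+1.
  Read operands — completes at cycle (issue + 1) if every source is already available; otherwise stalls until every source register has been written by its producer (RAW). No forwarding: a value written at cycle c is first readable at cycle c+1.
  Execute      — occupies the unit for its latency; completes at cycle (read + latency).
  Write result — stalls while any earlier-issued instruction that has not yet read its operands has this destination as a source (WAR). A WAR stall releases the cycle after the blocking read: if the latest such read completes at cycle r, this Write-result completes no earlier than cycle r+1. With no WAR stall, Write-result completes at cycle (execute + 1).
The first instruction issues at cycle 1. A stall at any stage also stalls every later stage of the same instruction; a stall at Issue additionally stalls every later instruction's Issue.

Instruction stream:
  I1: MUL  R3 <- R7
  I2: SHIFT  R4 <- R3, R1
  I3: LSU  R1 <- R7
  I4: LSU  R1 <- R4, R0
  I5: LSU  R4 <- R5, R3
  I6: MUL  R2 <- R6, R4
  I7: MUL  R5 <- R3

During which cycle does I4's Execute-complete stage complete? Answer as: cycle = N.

cycle = 14

I1 -> (1, 2, 8, 9)
I2 -> (2, 10, 11, 12)  // RAW R3: wait I1 write@9
I3 -> (3, 4, 5, 11)  // WAR R1: wait I2 read@10
I4 -> (12, 13, 14, 15)  // struct: LSU busy until I3 writes@11
I5 -> (16, 17, 18, 19)  // struct: LSU busy until I4 writes@15
I6 -> (17, 20, 26, 27)  // RAW R4: wait I5 write@19
I7 -> (28, 29, 35, 36)  // struct: MUL busy until I6 writes@27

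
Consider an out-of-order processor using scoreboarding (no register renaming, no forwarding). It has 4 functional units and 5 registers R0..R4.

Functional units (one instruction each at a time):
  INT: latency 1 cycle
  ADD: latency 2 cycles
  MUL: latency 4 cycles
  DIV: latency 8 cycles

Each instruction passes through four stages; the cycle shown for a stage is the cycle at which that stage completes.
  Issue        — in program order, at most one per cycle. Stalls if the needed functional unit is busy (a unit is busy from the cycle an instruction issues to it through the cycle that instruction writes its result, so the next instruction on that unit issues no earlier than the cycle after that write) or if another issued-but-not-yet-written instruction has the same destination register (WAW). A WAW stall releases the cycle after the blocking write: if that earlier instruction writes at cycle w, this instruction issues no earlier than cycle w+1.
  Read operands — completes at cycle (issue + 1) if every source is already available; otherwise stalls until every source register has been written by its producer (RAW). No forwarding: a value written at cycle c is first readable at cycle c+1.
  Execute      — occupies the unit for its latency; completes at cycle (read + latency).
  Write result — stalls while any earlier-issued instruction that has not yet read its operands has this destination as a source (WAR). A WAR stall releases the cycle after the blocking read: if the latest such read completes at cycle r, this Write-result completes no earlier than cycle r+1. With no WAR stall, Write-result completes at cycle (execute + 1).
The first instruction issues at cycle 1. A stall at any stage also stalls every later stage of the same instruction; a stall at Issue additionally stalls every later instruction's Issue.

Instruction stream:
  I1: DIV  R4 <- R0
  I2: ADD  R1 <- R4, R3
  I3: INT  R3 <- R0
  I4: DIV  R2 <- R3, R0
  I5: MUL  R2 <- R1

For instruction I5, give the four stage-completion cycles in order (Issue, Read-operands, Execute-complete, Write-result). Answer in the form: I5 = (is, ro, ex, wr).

I5 = (24, 25, 29, 30)

I1  is:1  ro:2  ex:10  wr:11
I2  is:2  ro:12  ex:14  wr:15  — RAW R4: wait I1 write@11
I3  is:3  ro:4  ex:5  wr:13  — WAR R3: wait I2 read@12
I4  is:12  ro:14  ex:22  wr:23  — struct: DIV busy until I1 writes@11, RAW R3: wait I3 write@13
I5  is:24  ro:25  ex:29  wr:30  — WAW R2: wait I4 write@23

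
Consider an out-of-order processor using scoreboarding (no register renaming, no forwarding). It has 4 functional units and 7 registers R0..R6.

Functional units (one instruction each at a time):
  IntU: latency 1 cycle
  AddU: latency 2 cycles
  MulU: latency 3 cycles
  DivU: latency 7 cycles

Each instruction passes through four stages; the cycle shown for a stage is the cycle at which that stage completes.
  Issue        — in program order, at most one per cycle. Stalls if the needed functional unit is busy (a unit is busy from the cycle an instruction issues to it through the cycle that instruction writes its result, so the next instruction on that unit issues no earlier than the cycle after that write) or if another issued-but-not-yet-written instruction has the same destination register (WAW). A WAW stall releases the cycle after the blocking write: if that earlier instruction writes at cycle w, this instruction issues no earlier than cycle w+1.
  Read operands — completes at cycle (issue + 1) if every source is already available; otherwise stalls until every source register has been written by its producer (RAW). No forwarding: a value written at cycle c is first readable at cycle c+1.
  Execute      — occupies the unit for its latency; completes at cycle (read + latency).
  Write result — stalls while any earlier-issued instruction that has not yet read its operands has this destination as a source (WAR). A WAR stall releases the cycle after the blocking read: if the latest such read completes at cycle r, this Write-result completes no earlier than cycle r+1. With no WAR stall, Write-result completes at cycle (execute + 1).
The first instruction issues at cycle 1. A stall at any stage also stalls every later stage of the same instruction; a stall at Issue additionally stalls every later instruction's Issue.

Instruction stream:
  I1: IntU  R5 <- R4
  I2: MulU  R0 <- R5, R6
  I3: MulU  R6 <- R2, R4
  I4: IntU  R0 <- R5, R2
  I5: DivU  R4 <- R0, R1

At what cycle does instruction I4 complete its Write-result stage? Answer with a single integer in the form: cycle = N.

[1] I1 issues→IntU
[2] I1 reads | I2 issues→MulU
[3] I1 exec-done
[4] I1 writes R5
[5] I2 reads
[8] I2 exec-done
[9] I2 writes R0
[10] I3 issues→MulU
[11] I3 reads | I4 issues→IntU
[12] I4 reads | I5 issues→DivU
[13] I4 exec-done
[14] I3 exec-done | I4 writes R0
[15] I3 writes R6 | I5 reads
[22] I5 exec-done
[23] I5 writes R4

cycle = 14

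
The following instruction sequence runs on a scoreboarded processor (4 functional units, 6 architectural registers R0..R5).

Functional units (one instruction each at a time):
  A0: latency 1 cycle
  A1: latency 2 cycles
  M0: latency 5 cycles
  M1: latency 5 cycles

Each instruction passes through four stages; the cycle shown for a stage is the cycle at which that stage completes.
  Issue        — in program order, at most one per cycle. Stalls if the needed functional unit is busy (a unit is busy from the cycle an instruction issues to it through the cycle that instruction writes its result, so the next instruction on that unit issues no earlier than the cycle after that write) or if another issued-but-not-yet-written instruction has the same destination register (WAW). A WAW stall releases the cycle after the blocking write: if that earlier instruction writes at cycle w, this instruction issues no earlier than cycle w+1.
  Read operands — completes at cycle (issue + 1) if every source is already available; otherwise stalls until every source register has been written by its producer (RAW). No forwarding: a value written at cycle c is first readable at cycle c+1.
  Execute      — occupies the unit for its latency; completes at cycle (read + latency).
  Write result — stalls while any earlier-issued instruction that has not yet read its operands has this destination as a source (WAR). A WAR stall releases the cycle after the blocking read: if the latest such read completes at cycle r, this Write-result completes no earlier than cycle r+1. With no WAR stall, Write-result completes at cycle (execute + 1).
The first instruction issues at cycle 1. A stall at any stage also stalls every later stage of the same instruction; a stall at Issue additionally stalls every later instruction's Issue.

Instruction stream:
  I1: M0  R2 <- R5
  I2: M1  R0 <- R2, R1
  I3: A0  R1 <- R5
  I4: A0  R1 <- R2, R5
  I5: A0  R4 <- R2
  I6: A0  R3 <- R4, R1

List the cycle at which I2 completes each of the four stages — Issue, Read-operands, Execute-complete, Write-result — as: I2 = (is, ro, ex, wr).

I1 -> (1, 2, 7, 8)
I2 -> (2, 9, 14, 15)  // RAW R2: wait I1 write@8
I3 -> (3, 4, 5, 10)  // WAR R1: wait I2 read@9
I4 -> (11, 12, 13, 14)  // struct: A0 busy until I3 writes@10
I5 -> (15, 16, 17, 18)  // struct: A0 busy until I4 writes@14
I6 -> (19, 20, 21, 22)  // struct: A0 busy until I5 writes@18

I2 = (2, 9, 14, 15)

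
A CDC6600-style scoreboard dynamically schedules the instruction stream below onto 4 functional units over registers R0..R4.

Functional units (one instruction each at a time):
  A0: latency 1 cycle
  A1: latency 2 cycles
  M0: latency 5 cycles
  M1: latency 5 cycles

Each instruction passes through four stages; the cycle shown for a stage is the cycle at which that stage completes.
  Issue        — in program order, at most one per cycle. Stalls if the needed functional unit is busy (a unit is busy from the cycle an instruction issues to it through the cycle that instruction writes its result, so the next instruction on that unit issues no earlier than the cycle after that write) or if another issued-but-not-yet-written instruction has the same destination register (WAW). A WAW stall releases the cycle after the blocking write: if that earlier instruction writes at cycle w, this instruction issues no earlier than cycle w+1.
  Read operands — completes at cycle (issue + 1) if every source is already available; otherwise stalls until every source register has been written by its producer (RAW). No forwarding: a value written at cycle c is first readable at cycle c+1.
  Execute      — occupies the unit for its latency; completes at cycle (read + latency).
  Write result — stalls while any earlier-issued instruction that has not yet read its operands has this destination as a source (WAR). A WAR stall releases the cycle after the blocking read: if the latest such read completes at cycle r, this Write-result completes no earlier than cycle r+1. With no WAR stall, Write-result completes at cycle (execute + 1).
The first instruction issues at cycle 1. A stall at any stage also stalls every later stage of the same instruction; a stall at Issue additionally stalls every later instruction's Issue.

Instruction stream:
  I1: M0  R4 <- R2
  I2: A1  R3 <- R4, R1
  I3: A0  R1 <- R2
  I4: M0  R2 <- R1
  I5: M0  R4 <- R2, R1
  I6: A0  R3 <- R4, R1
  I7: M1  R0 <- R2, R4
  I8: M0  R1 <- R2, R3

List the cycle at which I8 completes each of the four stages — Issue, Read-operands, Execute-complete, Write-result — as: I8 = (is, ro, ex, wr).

I1  is:1  ro:2  ex:7  wr:8
I2  is:2  ro:9  ex:11  wr:12  — RAW R4: wait I1 write@8
I3  is:3  ro:4  ex:5  wr:10  — WAR R1: wait I2 read@9
I4  is:9  ro:11  ex:16  wr:17  — struct: M0 busy until I1 writes@8, RAW R1: wait I3 write@10
I5  is:18  ro:19  ex:24  wr:25  — struct: M0 busy until I4 writes@17
I6  is:19  ro:26  ex:27  wr:28  — RAW R4: wait I5 write@25
I7  is:20  ro:26  ex:31  wr:32  — RAW R4: wait I5 write@25
I8  is:26  ro:29  ex:34  wr:35  — struct: M0 busy until I5 writes@25, RAW R3: wait I6 write@28

I8 = (26, 29, 34, 35)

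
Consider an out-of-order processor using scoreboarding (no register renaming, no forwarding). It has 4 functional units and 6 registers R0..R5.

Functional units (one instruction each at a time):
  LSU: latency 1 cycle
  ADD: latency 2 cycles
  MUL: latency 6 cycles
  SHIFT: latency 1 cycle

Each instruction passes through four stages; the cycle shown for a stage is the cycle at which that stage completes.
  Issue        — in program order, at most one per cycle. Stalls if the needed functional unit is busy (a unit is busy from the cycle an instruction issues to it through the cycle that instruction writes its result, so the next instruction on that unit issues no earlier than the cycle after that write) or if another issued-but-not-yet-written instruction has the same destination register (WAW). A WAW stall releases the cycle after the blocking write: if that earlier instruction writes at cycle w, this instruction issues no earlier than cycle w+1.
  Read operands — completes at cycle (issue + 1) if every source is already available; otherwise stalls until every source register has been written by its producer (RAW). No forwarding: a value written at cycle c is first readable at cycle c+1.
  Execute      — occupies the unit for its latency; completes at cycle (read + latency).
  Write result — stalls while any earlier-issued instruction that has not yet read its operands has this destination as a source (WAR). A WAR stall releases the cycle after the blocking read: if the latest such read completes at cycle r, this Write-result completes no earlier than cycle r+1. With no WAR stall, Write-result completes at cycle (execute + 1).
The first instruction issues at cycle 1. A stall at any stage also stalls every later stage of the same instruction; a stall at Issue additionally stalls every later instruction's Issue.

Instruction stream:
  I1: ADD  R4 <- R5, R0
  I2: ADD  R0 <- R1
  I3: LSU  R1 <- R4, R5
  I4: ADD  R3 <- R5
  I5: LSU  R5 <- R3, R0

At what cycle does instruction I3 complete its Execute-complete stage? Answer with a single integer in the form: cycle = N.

cycle = 9

1) issue 1, read 2, done 4, write 5
2) issue 6, read 7, done 9, write 10  <struct: ADD busy until I1 writes@5>
3) issue 7, read 8, done 9, write 10
4) issue 11, read 12, done 14, write 15  <struct: ADD busy until I2 writes@10>
5) issue 12, read 16, done 17, write 18  <RAW R3: wait I4 write@15>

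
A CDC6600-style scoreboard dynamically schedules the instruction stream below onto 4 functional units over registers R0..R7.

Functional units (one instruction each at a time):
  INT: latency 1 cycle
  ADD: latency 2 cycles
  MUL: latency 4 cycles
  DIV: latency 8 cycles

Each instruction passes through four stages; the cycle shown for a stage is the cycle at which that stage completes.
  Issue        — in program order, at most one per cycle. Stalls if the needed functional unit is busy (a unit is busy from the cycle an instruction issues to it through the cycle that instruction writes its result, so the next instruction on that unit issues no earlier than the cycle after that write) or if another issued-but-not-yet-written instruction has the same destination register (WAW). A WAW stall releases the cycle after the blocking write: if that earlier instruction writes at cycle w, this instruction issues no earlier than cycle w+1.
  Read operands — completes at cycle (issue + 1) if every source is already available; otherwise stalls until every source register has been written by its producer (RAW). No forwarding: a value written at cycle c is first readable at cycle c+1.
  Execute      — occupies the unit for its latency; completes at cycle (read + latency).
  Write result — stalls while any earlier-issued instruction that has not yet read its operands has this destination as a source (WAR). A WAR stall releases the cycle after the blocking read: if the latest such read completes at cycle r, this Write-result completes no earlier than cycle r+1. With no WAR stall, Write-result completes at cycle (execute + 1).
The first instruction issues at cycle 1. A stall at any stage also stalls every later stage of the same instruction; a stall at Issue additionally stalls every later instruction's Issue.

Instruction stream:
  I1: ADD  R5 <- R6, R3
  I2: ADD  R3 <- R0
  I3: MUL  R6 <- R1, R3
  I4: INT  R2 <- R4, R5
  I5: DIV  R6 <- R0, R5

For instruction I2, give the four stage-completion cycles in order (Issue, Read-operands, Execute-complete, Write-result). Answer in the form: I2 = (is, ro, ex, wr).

I2 = (6, 7, 9, 10)

I1 -> (1, 2, 4, 5)
I2 -> (6, 7, 9, 10)  // struct: ADD busy until I1 writes@5
I3 -> (7, 11, 15, 16)  // RAW R3: wait I2 write@10
I4 -> (8, 9, 10, 11)
I5 -> (17, 18, 26, 27)  // WAW R6: wait I3 write@16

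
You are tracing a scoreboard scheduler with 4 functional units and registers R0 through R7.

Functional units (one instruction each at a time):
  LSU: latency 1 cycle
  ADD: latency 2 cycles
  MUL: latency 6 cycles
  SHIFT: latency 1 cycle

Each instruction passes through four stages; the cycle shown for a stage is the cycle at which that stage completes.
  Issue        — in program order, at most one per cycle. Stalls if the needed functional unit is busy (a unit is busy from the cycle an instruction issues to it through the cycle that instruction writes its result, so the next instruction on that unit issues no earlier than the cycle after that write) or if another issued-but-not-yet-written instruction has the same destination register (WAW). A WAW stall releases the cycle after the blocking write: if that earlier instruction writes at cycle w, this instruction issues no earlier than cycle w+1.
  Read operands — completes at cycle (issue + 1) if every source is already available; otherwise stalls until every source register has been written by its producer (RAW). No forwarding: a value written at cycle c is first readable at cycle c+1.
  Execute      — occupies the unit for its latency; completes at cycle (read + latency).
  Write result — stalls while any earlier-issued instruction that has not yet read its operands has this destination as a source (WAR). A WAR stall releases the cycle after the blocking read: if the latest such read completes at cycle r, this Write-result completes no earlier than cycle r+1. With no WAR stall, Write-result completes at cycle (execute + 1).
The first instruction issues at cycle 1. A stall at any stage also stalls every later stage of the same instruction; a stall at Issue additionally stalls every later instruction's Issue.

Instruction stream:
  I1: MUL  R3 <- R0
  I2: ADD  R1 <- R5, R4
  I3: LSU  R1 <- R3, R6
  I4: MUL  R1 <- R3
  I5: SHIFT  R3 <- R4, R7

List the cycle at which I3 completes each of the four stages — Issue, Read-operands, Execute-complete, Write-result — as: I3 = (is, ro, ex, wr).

t=1  I1 dispatched to MUL
t=2  I1 operands ready · I2 dispatched to ADD
t=3  I2 operands ready
t=5  I2 complete
t=6  R1←I2
t=7  I3 dispatched to LSU
t=8  I1 complete
t=9  R3←I1
t=10  I3 operands ready
t=11  I3 complete
t=12  R1←I3
t=13  I4 dispatched to MUL
t=14  I4 operands ready · I5 dispatched to SHIFT
t=15  I5 operands ready
t=16  I5 complete
t=17  R3←I5
t=20  I4 complete
t=21  R1←I4

I3 = (7, 10, 11, 12)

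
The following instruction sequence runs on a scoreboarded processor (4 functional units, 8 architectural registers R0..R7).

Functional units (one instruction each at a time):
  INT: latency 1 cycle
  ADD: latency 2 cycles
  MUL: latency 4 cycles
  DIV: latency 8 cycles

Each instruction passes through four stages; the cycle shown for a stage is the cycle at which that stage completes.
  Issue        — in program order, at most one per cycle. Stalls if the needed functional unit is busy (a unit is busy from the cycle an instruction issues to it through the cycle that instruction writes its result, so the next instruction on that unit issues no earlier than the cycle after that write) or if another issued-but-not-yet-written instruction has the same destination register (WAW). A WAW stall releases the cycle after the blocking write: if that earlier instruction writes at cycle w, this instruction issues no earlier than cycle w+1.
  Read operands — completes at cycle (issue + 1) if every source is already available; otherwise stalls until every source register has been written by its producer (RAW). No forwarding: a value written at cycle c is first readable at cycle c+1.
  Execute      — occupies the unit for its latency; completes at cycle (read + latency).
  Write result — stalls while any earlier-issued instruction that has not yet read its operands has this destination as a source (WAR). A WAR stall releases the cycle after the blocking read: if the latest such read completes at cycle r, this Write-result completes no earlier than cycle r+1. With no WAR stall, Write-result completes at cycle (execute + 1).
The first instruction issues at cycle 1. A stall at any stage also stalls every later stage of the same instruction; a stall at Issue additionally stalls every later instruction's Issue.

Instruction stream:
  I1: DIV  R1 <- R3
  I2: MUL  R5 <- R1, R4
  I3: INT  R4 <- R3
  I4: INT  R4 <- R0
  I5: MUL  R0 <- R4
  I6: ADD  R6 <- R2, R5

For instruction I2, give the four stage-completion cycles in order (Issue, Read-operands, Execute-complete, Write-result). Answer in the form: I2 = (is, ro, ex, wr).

I2 = (2, 12, 16, 17)

t=1  issue I1 (DIV)
t=2  I1 read-ops | issue I2 (MUL)
t=3  issue I3 (INT)
t=4  I3 read-ops
t=5  I3 finished on INT
t=10  I1 finished on DIV
t=11  I1→R1
t=12  I2 read-ops
t=13  I3→R4
t=14  issue I4 (INT)
t=15  I4 read-ops
t=16  I2 finished on MUL | I4 finished on INT
t=17  I2→R5 | I4→R4
t=18  issue I5 (MUL)
t=19  I5 read-ops | issue I6 (ADD)
t=20  I6 read-ops
t=22  I6 finished on ADD
t=23  I5 finished on MUL | I6→R6
t=24  I5→R0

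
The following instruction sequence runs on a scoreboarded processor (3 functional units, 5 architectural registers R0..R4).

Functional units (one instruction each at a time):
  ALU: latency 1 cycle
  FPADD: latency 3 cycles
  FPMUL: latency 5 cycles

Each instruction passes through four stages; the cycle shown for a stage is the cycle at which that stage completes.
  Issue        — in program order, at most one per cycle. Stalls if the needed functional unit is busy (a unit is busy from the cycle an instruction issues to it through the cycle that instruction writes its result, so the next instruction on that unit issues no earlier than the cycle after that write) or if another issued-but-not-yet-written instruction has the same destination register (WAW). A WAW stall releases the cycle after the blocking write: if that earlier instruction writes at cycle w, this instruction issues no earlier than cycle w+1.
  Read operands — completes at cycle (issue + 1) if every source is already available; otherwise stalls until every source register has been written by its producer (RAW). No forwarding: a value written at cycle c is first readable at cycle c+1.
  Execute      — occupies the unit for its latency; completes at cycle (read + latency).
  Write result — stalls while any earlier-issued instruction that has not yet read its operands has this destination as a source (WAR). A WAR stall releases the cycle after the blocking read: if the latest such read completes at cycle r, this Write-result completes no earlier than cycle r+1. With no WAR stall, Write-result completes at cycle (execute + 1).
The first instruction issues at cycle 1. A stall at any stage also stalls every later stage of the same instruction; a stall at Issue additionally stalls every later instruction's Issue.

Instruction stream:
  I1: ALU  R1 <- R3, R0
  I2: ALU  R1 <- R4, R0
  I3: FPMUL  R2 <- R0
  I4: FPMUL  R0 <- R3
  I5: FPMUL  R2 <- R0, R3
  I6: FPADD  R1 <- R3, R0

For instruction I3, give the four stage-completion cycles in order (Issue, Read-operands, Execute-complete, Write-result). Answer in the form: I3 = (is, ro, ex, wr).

  I1 | 1 | 2 | 3 | 4
  I2 | 5 | 6 | 7 | 8   struct: ALU busy until I1 writes@4
  I3 | 6 | 7 | 12 | 13
  I4 | 14 | 15 | 20 | 21   struct: FPMUL busy until I3 writes@13
  I5 | 22 | 23 | 28 | 29   struct: FPMUL busy until I4 writes@21
  I6 | 23 | 24 | 27 | 28

I3 = (6, 7, 12, 13)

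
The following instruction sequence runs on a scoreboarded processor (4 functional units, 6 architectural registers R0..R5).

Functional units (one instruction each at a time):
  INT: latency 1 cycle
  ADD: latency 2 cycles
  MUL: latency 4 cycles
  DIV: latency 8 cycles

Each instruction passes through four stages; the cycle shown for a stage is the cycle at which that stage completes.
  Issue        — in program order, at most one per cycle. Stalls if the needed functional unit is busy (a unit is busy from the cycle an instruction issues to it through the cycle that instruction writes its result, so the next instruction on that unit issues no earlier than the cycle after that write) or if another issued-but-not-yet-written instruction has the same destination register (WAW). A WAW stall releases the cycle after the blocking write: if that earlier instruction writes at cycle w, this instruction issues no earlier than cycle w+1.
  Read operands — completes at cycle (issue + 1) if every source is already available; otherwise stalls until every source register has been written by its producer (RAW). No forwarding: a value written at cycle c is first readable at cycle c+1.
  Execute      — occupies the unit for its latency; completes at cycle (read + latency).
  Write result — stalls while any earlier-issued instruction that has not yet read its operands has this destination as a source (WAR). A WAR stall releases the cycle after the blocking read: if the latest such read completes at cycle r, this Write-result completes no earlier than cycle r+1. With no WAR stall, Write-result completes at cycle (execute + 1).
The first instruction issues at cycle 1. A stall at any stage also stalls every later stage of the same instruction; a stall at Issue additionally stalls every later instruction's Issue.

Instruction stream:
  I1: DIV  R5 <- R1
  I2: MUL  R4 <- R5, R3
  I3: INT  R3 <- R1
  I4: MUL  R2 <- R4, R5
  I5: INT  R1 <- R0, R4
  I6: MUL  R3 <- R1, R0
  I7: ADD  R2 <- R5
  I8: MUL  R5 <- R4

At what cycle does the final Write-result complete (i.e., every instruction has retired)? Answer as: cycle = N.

cycle = 38

  I1 | 1 | 2 | 10 | 11
  I2 | 2 | 12 | 16 | 17   RAW R5: wait I1 write@11
  I3 | 3 | 4 | 5 | 13   WAR R3: wait I2 read@12
  I4 | 18 | 19 | 23 | 24   struct: MUL busy until I2 writes@17
  I5 | 19 | 20 | 21 | 22
  I6 | 25 | 26 | 30 | 31   struct: MUL busy until I4 writes@24
  I7 | 26 | 27 | 29 | 30
  I8 | 32 | 33 | 37 | 38   struct: MUL busy until I6 writes@31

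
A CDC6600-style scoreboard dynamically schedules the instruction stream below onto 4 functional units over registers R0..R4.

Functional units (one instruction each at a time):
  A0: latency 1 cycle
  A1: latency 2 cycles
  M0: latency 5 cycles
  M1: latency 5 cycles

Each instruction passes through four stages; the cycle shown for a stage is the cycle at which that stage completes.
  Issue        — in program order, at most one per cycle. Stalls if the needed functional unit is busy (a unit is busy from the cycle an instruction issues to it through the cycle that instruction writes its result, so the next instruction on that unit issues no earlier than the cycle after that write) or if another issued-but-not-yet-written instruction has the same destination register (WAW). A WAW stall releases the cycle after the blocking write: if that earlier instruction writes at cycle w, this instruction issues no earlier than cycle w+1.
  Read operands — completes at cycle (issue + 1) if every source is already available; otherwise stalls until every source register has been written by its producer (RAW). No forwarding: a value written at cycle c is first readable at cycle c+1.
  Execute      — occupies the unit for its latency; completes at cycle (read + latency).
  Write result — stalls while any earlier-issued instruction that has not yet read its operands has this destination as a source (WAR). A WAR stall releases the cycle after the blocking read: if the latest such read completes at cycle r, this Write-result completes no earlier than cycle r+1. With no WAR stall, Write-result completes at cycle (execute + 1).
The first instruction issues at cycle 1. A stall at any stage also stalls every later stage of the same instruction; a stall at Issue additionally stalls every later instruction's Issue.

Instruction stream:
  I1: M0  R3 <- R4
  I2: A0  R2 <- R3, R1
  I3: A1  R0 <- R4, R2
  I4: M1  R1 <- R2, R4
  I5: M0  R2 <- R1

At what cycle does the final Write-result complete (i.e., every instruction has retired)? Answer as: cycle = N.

cycle = 25

[1] I1→M0
[2] I1 RO | I2→A0
[3] I3→A1
[4] I4→M1
[7] I1 EX
[8] I1 WR R3
[9] I2 RO
[10] I2 EX
[11] I2 WR R2
[12] I3 RO | I4 RO | I5→M0
[14] I3 EX
[15] I3 WR R0
[17] I4 EX
[18] I4 WR R1
[19] I5 RO
[24] I5 EX
[25] I5 WR R2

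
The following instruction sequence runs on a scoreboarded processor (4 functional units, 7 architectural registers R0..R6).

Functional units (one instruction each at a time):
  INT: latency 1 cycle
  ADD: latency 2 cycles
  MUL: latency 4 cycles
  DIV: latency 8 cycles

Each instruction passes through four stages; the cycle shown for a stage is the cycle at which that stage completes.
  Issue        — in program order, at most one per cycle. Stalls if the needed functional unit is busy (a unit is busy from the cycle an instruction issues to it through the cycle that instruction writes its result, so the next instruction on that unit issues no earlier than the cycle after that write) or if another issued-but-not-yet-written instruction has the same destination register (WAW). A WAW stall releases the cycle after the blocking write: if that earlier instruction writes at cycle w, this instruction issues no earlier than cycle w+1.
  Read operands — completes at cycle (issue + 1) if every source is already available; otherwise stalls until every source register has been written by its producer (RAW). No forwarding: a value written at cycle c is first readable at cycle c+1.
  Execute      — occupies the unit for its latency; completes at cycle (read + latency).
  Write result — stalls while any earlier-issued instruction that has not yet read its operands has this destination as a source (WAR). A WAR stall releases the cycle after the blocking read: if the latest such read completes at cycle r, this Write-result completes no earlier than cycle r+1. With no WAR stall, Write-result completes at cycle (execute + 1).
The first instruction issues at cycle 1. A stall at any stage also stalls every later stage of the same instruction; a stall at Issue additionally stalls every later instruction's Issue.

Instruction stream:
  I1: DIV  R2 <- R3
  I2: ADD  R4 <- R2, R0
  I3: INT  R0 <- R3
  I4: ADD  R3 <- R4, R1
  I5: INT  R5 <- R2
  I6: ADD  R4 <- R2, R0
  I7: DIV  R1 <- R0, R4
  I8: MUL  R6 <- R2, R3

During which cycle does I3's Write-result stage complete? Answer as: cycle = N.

  I1 | 1 | 2 | 10 | 11
  I2 | 2 | 12 | 14 | 15   RAW R2: wait I1 write@11
  I3 | 3 | 4 | 5 | 13   WAR R0: wait I2 read@12
  I4 | 16 | 17 | 19 | 20   struct: ADD busy until I2 writes@15
  I5 | 17 | 18 | 19 | 20
  I6 | 21 | 22 | 24 | 25   struct: ADD busy until I4 writes@20
  I7 | 22 | 26 | 34 | 35   RAW R4: wait I6 write@25
  I8 | 23 | 24 | 28 | 29

cycle = 13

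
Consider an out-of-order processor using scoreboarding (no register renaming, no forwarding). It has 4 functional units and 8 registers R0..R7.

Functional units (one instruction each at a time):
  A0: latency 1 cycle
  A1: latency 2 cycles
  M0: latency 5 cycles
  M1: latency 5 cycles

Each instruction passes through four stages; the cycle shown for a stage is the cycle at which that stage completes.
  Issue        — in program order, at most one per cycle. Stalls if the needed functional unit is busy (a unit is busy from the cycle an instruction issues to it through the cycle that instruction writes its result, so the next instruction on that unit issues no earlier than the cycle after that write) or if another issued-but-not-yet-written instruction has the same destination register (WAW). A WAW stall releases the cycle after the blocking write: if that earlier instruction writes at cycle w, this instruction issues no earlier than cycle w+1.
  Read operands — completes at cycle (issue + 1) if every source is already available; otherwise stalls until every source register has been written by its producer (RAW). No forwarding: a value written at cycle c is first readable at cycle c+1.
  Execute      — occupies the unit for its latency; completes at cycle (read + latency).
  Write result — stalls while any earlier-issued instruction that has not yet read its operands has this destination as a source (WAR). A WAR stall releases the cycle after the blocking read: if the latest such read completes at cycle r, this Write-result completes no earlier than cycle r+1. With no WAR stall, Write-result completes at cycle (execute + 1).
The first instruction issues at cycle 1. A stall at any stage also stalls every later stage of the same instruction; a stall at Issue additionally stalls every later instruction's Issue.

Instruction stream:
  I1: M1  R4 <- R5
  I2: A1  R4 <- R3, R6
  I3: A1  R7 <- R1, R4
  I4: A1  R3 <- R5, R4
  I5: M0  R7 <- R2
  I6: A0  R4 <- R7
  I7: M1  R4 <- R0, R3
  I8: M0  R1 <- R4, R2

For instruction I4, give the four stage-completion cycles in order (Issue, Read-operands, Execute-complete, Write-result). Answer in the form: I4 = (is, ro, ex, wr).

c1: I1 dispatched to M1
c2: I1 operands ready
c7: I1 complete
c8: R4←I1
c9: I2 dispatched to A1
c10: I2 operands ready
c12: I2 complete
c13: R4←I2
c14: I3 dispatched to A1
c15: I3 operands ready
c17: I3 complete
c18: R7←I3
c19: I4 dispatched to A1
c20: I4 operands ready, I5 dispatched to M0
c21: I5 operands ready, I6 dispatched to A0
c22: I4 complete
c23: R3←I4
c26: I5 complete
c27: R7←I5
c28: I6 operands ready
c29: I6 complete
c30: R4←I6
c31: I7 dispatched to M1
c32: I7 operands ready, I8 dispatched to M0
c37: I7 complete
c38: R4←I7
c39: I8 operands ready
c44: I8 complete
c45: R1←I8

I4 = (19, 20, 22, 23)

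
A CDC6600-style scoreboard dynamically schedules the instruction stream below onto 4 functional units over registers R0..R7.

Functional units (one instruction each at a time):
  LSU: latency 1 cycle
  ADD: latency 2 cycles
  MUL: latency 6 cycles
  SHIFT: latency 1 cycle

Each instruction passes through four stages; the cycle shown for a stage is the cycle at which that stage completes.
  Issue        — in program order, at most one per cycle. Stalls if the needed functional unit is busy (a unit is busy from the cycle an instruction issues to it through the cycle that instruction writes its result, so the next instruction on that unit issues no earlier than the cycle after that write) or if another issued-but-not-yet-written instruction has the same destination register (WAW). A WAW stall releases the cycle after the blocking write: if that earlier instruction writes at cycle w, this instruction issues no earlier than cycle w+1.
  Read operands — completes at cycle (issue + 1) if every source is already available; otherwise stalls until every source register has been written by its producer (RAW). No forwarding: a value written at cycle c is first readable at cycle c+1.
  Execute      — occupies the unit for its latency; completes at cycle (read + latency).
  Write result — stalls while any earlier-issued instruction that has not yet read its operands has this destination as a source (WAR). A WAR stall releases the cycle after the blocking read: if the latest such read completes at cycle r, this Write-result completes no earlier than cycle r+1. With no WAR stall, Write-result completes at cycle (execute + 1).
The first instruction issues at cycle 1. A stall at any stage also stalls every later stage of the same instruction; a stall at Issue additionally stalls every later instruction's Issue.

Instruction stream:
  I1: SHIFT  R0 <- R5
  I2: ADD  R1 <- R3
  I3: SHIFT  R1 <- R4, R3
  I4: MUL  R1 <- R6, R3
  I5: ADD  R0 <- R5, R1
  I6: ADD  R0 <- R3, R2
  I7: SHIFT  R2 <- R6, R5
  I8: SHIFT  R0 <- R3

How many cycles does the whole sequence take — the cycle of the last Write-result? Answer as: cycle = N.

I1  is:1  ro:2  ex:3  wr:4
I2  is:2  ro:3  ex:5  wr:6
I3  is:7  ro:8  ex:9  wr:10  — WAW R1: wait I2 write@6
I4  is:11  ro:12  ex:18  wr:19  — WAW R1: wait I3 write@10
I5  is:12  ro:20  ex:22  wr:23  — RAW R1: wait I4 write@19
I6  is:24  ro:25  ex:27  wr:28  — struct: ADD busy until I5 writes@23
I7  is:25  ro:26  ex:27  wr:28
I8  is:29  ro:30  ex:31  wr:32  — struct: SHIFT busy until I7 writes@28

cycle = 32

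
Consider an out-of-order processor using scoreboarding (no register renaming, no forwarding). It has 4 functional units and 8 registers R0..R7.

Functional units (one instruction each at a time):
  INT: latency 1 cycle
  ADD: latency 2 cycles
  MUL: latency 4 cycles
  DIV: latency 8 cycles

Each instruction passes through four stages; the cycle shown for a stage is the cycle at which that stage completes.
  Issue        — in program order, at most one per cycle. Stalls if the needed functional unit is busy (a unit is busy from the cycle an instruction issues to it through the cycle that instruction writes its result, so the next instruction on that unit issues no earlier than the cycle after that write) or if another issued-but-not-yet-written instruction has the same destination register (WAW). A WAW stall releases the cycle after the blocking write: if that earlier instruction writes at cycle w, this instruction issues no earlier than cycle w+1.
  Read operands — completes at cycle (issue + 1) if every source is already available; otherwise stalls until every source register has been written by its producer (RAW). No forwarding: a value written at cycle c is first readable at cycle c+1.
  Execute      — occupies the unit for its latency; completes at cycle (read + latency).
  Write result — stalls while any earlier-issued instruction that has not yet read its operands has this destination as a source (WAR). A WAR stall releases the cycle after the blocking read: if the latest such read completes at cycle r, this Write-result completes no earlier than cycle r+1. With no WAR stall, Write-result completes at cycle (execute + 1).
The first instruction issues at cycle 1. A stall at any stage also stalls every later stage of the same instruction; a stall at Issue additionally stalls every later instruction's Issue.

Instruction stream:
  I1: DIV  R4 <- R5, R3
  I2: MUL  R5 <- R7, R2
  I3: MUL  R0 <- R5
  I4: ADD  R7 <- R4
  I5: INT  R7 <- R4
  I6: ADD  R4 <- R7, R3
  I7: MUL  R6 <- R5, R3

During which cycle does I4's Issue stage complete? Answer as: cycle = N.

1) issue 1, read 2, done 10, write 11
2) issue 2, read 3, done 7, write 8
3) issue 9, read 10, done 14, write 15  <struct: MUL busy until I2 writes@8>
4) issue 10, read 12, done 14, write 15  <RAW R4: wait I1 write@11>
5) issue 16, read 17, done 18, write 19  <WAW R7: wait I4 write@15>
6) issue 17, read 20, done 22, write 23  <RAW R7: wait I5 write@19>
7) issue 18, read 19, done 23, write 24

cycle = 10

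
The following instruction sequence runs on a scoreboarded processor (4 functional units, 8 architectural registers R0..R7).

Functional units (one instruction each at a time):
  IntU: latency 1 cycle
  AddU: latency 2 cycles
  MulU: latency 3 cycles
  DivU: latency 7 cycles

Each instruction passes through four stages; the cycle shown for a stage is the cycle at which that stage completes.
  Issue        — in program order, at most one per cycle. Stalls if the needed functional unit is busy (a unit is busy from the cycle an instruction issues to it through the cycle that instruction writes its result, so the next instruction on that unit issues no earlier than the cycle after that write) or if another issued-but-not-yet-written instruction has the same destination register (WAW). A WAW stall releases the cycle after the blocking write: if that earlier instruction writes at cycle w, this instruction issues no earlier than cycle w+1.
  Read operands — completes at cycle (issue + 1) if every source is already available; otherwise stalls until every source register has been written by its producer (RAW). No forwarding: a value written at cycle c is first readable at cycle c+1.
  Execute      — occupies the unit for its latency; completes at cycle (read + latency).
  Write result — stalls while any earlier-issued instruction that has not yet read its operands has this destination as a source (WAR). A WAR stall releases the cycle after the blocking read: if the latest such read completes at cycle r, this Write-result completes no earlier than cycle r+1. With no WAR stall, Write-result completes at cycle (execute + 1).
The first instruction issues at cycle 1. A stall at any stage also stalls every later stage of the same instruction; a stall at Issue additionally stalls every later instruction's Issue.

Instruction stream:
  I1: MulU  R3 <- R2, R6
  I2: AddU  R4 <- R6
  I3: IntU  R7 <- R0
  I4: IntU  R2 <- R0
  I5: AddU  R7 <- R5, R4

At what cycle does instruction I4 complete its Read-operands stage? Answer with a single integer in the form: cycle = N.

I1  is:1  ro:2  ex:5  wr:6
I2  is:2  ro:3  ex:5  wr:6
I3  is:3  ro:4  ex:5  wr:6
I4  is:7  ro:8  ex:9  wr:10  — struct: IntU busy until I3 writes@6
I5  is:8  ro:9  ex:11  wr:12

cycle = 8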